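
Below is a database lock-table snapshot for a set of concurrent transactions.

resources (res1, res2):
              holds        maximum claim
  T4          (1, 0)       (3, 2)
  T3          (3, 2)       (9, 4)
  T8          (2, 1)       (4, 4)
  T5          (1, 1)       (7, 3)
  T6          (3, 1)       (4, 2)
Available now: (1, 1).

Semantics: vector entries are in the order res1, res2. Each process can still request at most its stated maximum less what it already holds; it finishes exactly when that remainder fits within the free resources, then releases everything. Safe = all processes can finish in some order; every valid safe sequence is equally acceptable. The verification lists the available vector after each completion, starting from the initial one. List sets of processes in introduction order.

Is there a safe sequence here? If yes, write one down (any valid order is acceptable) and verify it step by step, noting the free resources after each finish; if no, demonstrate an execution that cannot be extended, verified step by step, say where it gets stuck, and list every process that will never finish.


The state is UNSAFE.
Key observation: after T6, T4 the pool peaks at (5, 2), and each blocked process is short somewhere: T3 on res1; T8 on res2; T5 on res1.
The run T6, T4 cannot be extended any further. Step-by-step check:
  pool = (1, 1)
  run T6 (needs (1, 1), free (1, 1)); after release of (3, 1) the pool is (4, 2)
  run T4 (needs (2, 2), free (4, 2)); after release of (1, 0) the pool is (5, 2)
  blocked: T3 wants (6, 2), pool (5, 2) — not enough res1
  blocked: T8 wants (2, 3), pool (5, 2) — not enough res2
  blocked: T5 wants (6, 2), pool (5, 2) — not enough res1
Never able to finish: T3, T8 and T5.


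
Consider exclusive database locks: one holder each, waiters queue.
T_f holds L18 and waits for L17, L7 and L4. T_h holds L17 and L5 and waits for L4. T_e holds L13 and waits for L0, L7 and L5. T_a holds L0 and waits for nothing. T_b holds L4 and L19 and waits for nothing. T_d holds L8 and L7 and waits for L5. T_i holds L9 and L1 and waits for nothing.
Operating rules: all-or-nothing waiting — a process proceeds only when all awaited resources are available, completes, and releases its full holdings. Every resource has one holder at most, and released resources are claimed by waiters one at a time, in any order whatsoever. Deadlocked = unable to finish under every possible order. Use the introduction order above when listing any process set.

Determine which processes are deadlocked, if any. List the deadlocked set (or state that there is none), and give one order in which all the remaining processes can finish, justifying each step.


Nothing here is deadlocked.
Key observation: the wait graph is acyclic; completion cascades from the unblocked processes through everyone else.
A valid finishing order for the others: T_b, T_h, T_a, T_d, T_e, T_i, T_f.
Walking it through:
  T_b waits on nothing -> runs at once and releases L4 and L19
  run T_h (all its waits — L4 — are resolved); releases L17 and L5
  T_a waits on nothing -> runs at once and releases L0
  run T_d (all its waits — L5 — are resolved); releases L8 and L7
  run T_e (all its waits — L0, L7 and L5 — are resolved); releases L13
  T_i waits on nothing -> runs at once and releases L9 and L1
  run T_f (all its waits — L17, L7 and L4 — are resolved); releases L18


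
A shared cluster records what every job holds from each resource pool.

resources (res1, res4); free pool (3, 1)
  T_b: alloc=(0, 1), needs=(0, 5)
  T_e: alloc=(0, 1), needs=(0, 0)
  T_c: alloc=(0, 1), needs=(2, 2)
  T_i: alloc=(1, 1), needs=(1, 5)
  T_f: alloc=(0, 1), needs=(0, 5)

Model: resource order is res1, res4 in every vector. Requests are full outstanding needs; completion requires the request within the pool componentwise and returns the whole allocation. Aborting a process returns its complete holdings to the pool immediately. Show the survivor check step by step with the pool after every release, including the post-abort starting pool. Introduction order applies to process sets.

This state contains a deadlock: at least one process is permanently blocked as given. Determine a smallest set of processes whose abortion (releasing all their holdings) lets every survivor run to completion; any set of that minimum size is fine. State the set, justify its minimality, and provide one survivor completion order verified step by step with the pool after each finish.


Minimum abort set: T_b and T_f.
Key observation: before aborting T_b and T_f, T_i was permanently blocked — no order could ever run it; afterwards it completes at step 3.
Why nothing smaller works — every single abort fails: T_b alone leaves T_i blocked (short on res4); T_e alone leaves T_b blocked (short on res4); T_c alone leaves T_b blocked (short on res4); T_i alone leaves T_b blocked (short on res4); T_f alone leaves T_b blocked (short on res4).
The survivors complete as T_e, T_c, T_i. Check, step by step (starting from the post-abort pool):
  pool = (3, 3)
  T_e: need (0, 0) fits (3, 3); releases (0, 1), pool now (3, 4)
  T_c: need (2, 2) fits (3, 4); releases (0, 1), pool now (3, 5)
  T_i: need (1, 5) fits (3, 5); releases (1, 1), pool now (4, 6)


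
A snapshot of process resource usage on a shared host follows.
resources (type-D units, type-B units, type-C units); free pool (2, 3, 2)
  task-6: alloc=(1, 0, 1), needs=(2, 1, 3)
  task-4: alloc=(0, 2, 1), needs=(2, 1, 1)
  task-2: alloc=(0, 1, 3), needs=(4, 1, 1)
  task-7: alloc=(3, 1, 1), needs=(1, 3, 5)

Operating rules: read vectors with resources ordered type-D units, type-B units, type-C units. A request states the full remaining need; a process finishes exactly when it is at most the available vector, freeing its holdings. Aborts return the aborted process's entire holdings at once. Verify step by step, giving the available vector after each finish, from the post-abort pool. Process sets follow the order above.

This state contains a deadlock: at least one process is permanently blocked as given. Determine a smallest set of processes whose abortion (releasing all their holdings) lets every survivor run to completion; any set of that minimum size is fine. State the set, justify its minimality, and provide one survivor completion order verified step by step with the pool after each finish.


Abort task-7.
Key observation: the deadlocked task-2 becomes finishable only because task-7 released (3, 1, 1); it completes at step 3 below.
No smaller set exists: with zero aborts the deadlock remains.
The survivors complete as task-6, task-4, task-2. Walking it through (starting from the post-abort pool):
  pool = (5, 4, 3)
  run task-6 (needs (2, 1, 3), free (5, 4, 3)); after release of (1, 0, 1) the pool is (6, 4, 4)
  run task-4 (needs (2, 1, 1), free (6, 4, 4)); after release of (0, 2, 1) the pool is (6, 6, 5)
  run task-2 (needs (4, 1, 1), free (6, 6, 5)); after release of (0, 1, 3) the pool is (6, 7, 8)


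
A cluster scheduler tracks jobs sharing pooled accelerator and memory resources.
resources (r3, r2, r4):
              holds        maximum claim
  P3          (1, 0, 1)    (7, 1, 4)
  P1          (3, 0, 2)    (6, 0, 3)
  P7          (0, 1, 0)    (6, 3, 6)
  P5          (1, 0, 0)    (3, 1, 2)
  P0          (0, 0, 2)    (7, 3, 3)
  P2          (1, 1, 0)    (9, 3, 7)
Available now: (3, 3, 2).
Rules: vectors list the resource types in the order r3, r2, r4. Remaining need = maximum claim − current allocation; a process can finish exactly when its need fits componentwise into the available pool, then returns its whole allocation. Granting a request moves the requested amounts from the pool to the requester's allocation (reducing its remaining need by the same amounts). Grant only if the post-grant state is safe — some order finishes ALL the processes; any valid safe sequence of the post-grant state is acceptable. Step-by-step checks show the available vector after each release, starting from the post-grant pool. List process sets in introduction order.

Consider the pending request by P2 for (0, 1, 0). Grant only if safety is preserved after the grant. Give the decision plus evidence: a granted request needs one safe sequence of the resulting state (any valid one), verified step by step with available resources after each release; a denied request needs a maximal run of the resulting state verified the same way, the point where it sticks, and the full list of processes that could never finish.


DENY — the pretend-granted state is unsafe.
Key observation: after P5, P1, P3 the pool peaks at (8, 2, 5), and each blocked process is short somewhere: P7 on r4; P0 on r2; P2 on r4.
On the post-grant state, P5, P1, P3 is a maximal run — nothing extends it. Step-by-step check:
  pool = (3, 2, 2)
  run P5 (needs (2, 1, 2), free (3, 2, 2)); after release of (1, 0, 0) the pool is (4, 2, 2)
  run P1 (needs (3, 0, 1), free (4, 2, 2)); after release of (3, 0, 2) the pool is (7, 2, 4)
  run P3 (needs (6, 1, 3), free (7, 2, 4)); after release of (1, 0, 1) the pool is (8, 2, 5)
  P7 cannot run: need (6, 2, 6) vs free (8, 2, 5) (insufficient r4)
  P0 cannot run: need (7, 3, 1) vs free (8, 2, 5) (insufficient r2)
  P2 cannot run: need (8, 1, 7) vs free (8, 2, 5) (insufficient r4)
Post-grant, the permanently blocked set is P7, P0 and P2.


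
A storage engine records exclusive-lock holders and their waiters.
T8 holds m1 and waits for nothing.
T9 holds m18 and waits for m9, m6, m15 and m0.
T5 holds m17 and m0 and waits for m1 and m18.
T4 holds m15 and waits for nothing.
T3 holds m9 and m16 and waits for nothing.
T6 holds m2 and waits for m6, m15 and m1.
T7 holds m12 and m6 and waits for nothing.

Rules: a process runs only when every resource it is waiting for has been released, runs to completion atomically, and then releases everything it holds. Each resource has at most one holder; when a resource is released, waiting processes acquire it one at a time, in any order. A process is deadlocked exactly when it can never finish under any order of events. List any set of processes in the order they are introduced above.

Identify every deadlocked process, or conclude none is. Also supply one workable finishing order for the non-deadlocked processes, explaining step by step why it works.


Deadlocked set: T9 and T5.
Key observation: T9 -> T5 -> T9 is a circular wait — nothing in it can go first; no other process is dragged down with it.
The rest can finish in the order T3, T8, T4, T7, T6.
Step-by-step check:
  T3 waits on nothing -> runs at once and releases m9 and m16
  T8 waits on nothing -> runs at once and releases m1
  T4 waits on nothing -> runs at once and releases m15
  T7 waits on nothing -> runs at once and releases m12 and m6
  run T6 (all its waits — m6, m15 and m1 — are resolved); releases m2


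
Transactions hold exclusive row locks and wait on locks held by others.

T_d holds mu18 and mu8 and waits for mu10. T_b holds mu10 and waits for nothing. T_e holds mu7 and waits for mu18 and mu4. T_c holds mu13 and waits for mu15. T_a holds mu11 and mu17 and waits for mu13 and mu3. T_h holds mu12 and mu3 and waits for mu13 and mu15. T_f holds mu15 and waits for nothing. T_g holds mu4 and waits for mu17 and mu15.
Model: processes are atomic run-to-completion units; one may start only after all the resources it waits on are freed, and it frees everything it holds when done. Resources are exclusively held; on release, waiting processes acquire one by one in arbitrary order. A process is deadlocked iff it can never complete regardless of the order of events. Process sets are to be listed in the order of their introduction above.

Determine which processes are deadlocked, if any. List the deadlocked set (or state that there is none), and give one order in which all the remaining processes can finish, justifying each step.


Nothing here is deadlocked.
Key observation: although several processes wait, no cycle exists — each chain bottoms out at a free runner.
One completion order for the rest: T_f, T_b, T_c, T_h, T_a, T_g, T_d, T_e.
Verifying each step:
  run T_f (it waits on nothing); releases mu15
  run T_b (it waits on nothing); releases mu10
  T_c: everything it awaited (mu15) is free; runs, freeing mu13
  T_h: everything it awaited (mu13 and mu15) is free; runs, freeing mu12 and mu3
  T_a: everything it awaited (mu13 and mu3) is free; runs, freeing mu11 and mu17
  T_g: everything it awaited (mu17 and mu15) is free; runs, freeing mu4
  T_d: everything it awaited (mu10) is free; runs, freeing mu18 and mu8
  T_e: everything it awaited (mu18 and mu4) is free; runs, freeing mu7


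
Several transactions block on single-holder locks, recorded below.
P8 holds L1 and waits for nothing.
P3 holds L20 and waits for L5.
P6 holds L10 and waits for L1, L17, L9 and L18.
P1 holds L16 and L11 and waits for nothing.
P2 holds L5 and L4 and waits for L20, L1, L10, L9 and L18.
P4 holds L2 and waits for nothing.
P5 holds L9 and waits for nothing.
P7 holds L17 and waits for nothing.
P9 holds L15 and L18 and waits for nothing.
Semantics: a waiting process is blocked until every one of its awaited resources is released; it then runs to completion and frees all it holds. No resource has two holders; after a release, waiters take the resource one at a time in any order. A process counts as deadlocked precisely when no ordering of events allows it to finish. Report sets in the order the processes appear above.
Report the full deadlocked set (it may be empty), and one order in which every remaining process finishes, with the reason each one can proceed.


The deadlocked set is P3 and P2.
Key observation: along P3 -> P2 -> P3, each member waits on what the next one holds — a deadlock; no other process is dragged down with it.
One completion order for the rest: P5, P8, P9, P7, P6, P4, P1.
Step-by-step check:
  P5 waits on nothing -> runs at once and releases L9
  P8 waits on nothing -> runs at once and releases L1
  P9 waits on nothing -> runs at once and releases L15 and L18
  P7 waits on nothing -> runs at once and releases L17
  run P6 (all its waits — L1, L17, L9 and L18 — are resolved); releases L10
  P4 waits on nothing -> runs at once and releases L2
  P1 waits on nothing -> runs at once and releases L16 and L11


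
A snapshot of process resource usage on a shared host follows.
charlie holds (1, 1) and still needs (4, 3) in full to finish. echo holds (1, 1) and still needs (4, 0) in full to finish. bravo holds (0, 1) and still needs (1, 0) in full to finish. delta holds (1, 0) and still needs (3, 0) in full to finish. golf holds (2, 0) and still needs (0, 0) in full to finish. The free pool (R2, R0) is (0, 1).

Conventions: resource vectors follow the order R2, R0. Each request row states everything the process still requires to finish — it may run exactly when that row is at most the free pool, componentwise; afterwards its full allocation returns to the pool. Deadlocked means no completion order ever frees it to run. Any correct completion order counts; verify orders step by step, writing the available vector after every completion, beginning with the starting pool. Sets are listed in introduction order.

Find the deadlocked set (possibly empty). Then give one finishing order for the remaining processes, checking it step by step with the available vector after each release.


Deadlocked: charlie, echo and delta.
Key observation: R2 is the bottleneck — with golf, bravo done the pool holds (2, 2), short of every remaining need.
The rest can finish in the order golf, bravo. Verifying each step:
  pool = (0, 1)
  golf needs (0, 0) <= (0, 1) -> finishes; pool += (2, 0) = (2, 1)
  bravo needs (1, 0) <= (2, 1) -> finishes; pool += (0, 1) = (2, 2)
The blocked processes can never fit:
  charlie cannot run: need (4, 3) vs free (2, 2) (insufficient R2 and R0)
  echo cannot run: need (4, 0) vs free (2, 2) (insufficient R2)
  delta cannot run: need (3, 0) vs free (2, 2) (insufficient R2)


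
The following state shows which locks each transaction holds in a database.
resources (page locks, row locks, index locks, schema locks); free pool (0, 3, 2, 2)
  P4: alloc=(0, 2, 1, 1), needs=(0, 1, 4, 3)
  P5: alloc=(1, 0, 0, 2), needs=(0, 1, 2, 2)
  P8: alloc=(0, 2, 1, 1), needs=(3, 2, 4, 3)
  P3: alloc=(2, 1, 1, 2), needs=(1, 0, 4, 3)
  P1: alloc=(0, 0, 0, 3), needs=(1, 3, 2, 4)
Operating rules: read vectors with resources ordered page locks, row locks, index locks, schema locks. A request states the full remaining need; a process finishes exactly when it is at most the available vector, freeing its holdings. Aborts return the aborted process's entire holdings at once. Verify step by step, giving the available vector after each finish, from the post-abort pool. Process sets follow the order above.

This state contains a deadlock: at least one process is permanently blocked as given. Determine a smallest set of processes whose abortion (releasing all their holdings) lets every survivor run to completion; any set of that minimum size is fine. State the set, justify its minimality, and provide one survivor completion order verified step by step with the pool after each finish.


Minimum abort set: P4 and P3.
Key observation: P8 could never have finished before the abort; with (2, 3, 2, 3) returned by P4 and P3, it fits at step 2.
No one abort is enough; case by case: P4 alone leaves P8 blocked (short on page locks and index locks); P5 alone leaves P4 blocked (short on index locks); P8 alone leaves P4 blocked (short on index locks); P3 alone leaves P4 blocked (short on index locks); P1 alone leaves P4 blocked (short on index locks).
Survivors finish in the order: P5, P8, P1. Check, step by step (pool after the aborts first):
  pool = (2, 6, 4, 5)
  run P5 (needs (0, 1, 2, 2), free (2, 6, 4, 5)); after release of (1, 0, 0, 2) the pool is (3, 6, 4, 7)
  run P8 (needs (3, 2, 4, 3), free (3, 6, 4, 7)); after release of (0, 2, 1, 1) the pool is (3, 8, 5, 8)
  run P1 (needs (1, 3, 2, 4), free (3, 8, 5, 8)); after release of (0, 0, 0, 3) the pool is (3, 8, 5, 11)


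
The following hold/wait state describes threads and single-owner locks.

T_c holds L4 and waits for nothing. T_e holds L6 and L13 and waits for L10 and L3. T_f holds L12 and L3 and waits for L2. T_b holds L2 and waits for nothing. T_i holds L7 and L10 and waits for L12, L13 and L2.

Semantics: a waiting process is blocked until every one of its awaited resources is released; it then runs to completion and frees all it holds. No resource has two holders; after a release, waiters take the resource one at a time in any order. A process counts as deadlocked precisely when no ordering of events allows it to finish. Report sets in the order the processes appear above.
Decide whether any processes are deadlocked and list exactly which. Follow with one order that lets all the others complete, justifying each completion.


Deadlocked set: T_e and T_i.
Key observation: the knot is the closed ring of waits T_e -> T_i -> T_e; no other process is dragged down with it.
The rest can finish in the order T_b, T_f, T_c.
Step-by-step check:
  T_b waits on nothing -> runs at once and releases L2
  T_f: everything it awaited (L2) is free; runs, freeing L12 and L3
  T_c waits on nothing -> runs at once and releases L4


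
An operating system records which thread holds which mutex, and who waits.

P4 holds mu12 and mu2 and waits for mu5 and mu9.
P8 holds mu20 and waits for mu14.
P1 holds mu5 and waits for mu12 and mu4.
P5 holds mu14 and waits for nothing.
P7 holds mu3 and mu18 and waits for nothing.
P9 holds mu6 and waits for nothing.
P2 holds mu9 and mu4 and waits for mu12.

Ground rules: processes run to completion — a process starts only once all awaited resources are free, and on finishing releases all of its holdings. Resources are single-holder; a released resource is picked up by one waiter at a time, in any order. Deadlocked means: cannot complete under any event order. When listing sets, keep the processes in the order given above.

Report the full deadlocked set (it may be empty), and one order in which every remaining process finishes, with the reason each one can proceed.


Deadlocked set: P4, P1 and P2.
Key observation: the waits loop around P4 -> P1 -> P4 with no way out; P2 is caught in further circular waits.
The rest can finish in the order P5, P9, P8, P7.
Walking it through:
  P5 waits on nothing -> runs at once and releases mu14
  P9 waits on nothing -> runs at once and releases mu6
  P8: everything it awaited (mu14) is free; runs, freeing mu20
  P7 waits on nothing -> runs at once and releases mu3 and mu18


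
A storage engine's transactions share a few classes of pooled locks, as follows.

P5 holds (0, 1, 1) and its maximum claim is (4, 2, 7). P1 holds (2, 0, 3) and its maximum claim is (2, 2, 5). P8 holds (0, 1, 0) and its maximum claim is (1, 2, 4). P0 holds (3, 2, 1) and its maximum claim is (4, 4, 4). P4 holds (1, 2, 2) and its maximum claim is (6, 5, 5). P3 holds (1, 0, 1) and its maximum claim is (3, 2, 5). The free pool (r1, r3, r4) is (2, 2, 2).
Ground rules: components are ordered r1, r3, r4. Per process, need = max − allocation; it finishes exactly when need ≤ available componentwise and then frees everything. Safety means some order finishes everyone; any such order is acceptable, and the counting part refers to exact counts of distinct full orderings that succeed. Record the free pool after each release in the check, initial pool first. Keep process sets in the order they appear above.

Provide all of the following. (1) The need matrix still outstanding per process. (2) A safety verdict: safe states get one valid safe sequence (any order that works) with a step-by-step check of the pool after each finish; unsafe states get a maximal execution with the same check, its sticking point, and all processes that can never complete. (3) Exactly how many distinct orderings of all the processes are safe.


(1) Remaining need (order r1, r3, r4):
  P5: (4, 1, 6)
  P1: (0, 2, 2)
  P8: (1, 1, 4)
  P0: (1, 2, 3)
  P4: (5, 3, 3)
  P3: (2, 2, 4)
(2) The state is SAFE; one workable sequence: P1, P0, P8, P4, P3, P5.
Key observation: P1 marks the first exact bind of the order: its need (0, 2, 2) fits the free (2, 2, 2) with zero slack on a requested resource.
Check, step by step:
  pool = (2, 2, 2)
  P1 needs (0, 2, 2) <= (2, 2, 2) -> finishes; pool += (2, 0, 3) = (4, 2, 5)
  P0 needs (1, 2, 3) <= (4, 2, 5) -> finishes; pool += (3, 2, 1) = (7, 4, 6)
  P8 needs (1, 1, 4) <= (7, 4, 6) -> finishes; pool += (0, 1, 0) = (7, 5, 6)
  P4 needs (5, 3, 3) <= (7, 5, 6) -> finishes; pool += (1, 2, 2) = (8, 7, 8)
  P3 needs (2, 2, 4) <= (8, 7, 8) -> finishes; pool += (1, 0, 1) = (9, 7, 9)
  P5 needs (4, 1, 6) <= (9, 7, 9) -> finishes; pool += (0, 1, 1) = (9, 8, 10)
(3) Precisely 54 of the possible complete orderings are safe sequences.


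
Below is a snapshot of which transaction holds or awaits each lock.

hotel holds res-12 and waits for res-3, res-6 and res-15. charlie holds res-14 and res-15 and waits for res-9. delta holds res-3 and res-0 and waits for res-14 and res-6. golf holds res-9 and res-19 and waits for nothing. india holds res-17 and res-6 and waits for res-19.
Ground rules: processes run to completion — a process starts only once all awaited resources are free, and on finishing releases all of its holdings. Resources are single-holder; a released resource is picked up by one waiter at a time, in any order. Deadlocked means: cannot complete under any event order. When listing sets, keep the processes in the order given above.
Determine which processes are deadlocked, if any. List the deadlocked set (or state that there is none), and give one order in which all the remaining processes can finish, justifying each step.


The deadlocked set is empty.
Key observation: every chain of waits terminates; starting from the processes that wait on nothing, all the rest unlock in turn.
A valid finishing order for the others: golf, india, charlie, delta, hotel.
Check, step by step:
  run golf (it waits on nothing); releases res-9 and res-19
  run india (all its waits — res-19 — are resolved); releases res-17 and res-6
  run charlie (all its waits — res-9 — are resolved); releases res-14 and res-15
  run delta (all its waits — res-14 and res-6 — are resolved); releases res-3 and res-0
  run hotel (all its waits — res-3, res-6 and res-15 — are resolved); releases res-12


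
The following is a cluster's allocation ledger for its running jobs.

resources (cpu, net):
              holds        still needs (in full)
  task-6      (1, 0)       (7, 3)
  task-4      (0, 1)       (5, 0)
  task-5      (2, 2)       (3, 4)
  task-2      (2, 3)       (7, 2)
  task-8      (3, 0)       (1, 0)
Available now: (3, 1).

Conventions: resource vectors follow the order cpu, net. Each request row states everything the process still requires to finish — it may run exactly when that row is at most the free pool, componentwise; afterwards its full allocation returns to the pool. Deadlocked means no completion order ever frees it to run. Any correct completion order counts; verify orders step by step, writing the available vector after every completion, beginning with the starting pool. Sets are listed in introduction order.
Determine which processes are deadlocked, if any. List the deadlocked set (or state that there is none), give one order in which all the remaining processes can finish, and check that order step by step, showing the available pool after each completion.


Deadlocked set: task-6, task-5 and task-2.
Key observation: after task-8, task-4 the pool peaks at (6, 2), and each blocked process is short somewhere: task-6 on cpu, net; task-5 on net; task-2 on cpu.
The rest can finish in the order task-8, task-4. Walking it through:
  pool = (3, 1)
  task-8 needs (1, 0) <= (3, 1) -> finishes; pool += (3, 0) = (6, 1)
  task-4 needs (5, 0) <= (6, 1) -> finishes; pool += (0, 1) = (6, 2)
The blocked processes can never fit:
  task-6 cannot run: need (7, 3) vs free (6, 2) (insufficient cpu and net)
  task-5 cannot run: need (3, 4) vs free (6, 2) (insufficient net)
  task-2 cannot run: need (7, 2) vs free (6, 2) (insufficient cpu)


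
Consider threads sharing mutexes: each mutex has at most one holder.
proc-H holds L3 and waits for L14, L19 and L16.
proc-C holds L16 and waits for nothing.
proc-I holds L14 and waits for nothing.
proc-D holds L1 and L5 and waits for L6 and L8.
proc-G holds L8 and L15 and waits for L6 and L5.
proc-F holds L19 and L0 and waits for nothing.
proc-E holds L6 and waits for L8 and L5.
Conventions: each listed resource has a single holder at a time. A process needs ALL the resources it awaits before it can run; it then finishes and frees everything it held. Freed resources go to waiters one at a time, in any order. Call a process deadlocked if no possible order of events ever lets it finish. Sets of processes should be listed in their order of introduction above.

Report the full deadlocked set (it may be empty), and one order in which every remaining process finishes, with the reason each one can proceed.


Deadlocked set: proc-D, proc-G and proc-E.
Key observation: along proc-D -> proc-G -> proc-D, each member waits on what the next one holds — a deadlock; proc-E is caught in further circular waits.
A valid finishing order for the others: proc-C, proc-F, proc-I, proc-H.
Verifying each step:
  proc-C waits on nothing -> runs at once and releases L16
  proc-F waits on nothing -> runs at once and releases L19 and L0
  proc-I waits on nothing -> runs at once and releases L14
  proc-H: everything it awaited (L14, L19 and L16) is free; runs, freeing L3


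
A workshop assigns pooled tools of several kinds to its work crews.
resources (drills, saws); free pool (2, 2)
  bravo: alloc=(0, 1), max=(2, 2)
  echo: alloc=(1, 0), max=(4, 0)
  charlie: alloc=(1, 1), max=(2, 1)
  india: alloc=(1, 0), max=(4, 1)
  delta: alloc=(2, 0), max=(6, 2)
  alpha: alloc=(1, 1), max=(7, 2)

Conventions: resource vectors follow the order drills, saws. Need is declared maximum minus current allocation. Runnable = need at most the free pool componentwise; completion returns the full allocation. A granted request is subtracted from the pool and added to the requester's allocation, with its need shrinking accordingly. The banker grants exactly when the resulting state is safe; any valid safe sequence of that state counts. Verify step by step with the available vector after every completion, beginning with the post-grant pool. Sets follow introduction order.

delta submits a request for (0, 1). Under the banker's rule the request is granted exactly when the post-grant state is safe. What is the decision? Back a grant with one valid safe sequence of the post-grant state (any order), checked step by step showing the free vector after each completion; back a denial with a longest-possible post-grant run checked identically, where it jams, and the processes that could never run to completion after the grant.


GRANT: granting preserves safety; a valid post-grant sequence is charlie, bravo, india, echo, delta, alpha.
Key observation: with (2, 1) left after the transfer, charlie can run at once — the state stays safe.
Check on the post-grant state, step by step:
  pool = (2, 1)
  charlie needs (1, 0) <= (2, 1) -> finishes; pool += (1, 1) = (3, 2)
  bravo needs (2, 1) <= (3, 2) -> finishes; pool += (0, 1) = (3, 3)
  india needs (3, 1) <= (3, 3) -> finishes; pool += (1, 0) = (4, 3)
  echo needs (3, 0) <= (4, 3) -> finishes; pool += (1, 0) = (5, 3)
  delta needs (4, 1) <= (5, 3) -> finishes; pool += (2, 1) = (7, 4)
  alpha needs (6, 1) <= (7, 4) -> finishes; pool += (1, 1) = (8, 5)


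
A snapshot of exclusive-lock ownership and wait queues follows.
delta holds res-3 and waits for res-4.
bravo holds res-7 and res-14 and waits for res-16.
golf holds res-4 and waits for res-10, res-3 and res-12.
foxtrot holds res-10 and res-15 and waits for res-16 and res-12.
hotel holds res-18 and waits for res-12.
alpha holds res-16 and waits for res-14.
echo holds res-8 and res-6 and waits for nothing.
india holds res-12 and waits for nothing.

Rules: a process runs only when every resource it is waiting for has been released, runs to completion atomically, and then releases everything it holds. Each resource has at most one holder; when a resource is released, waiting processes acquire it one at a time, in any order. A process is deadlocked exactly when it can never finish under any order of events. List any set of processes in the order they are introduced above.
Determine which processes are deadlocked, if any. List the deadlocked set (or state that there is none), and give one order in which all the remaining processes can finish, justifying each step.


Deadlocked set: delta, bravo, golf, foxtrot and alpha.
Key observation: delta -> golf -> delta is a circular wait — nothing in it can go first; bravo and alpha are caught in further circular waits and foxtrot waits into the deadlock from upstream.
One completion order for the rest: echo, india, hotel.
Step-by-step check:
  echo: no waits; runs immediately, freeing res-8 and res-6
  india: no waits; runs immediately, freeing res-12
  run hotel (all its waits — res-12 — are resolved); releases res-18


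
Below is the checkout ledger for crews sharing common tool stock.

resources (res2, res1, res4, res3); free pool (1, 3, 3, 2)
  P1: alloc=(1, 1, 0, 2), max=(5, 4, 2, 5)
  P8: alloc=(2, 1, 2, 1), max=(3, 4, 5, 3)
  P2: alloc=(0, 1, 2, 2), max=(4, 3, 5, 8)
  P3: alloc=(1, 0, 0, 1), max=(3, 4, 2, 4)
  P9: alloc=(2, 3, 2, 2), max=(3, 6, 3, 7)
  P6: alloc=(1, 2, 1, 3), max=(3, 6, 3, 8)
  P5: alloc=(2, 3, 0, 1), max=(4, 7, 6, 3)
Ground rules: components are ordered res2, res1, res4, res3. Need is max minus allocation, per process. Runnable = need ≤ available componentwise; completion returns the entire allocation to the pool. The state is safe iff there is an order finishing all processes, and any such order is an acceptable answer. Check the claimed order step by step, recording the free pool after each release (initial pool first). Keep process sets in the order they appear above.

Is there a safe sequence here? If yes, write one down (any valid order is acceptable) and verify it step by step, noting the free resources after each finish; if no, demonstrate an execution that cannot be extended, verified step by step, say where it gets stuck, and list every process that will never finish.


The state is SAFE; one workable sequence: P8, P3, P1, P6, P9, P2, P5.
Key observation: reading the order forward, P8 is the first process whose need (1, 3, 3, 2) meets the free pool (1, 3, 3, 2) exactly on a resource it requests.
Walking it through:
  pool = (1, 3, 3, 2)
  run P8 (needs (1, 3, 3, 2), free (1, 3, 3, 2)); after release of (2, 1, 2, 1) the pool is (3, 4, 5, 3)
  run P3 (needs (2, 4, 2, 3), free (3, 4, 5, 3)); after release of (1, 0, 0, 1) the pool is (4, 4, 5, 4)
  run P1 (needs (4, 3, 2, 3), free (4, 4, 5, 4)); after release of (1, 1, 0, 2) the pool is (5, 5, 5, 6)
  run P6 (needs (2, 4, 2, 5), free (5, 5, 5, 6)); after release of (1, 2, 1, 3) the pool is (6, 7, 6, 9)
  run P9 (needs (1, 3, 1, 5), free (6, 7, 6, 9)); after release of (2, 3, 2, 2) the pool is (8, 10, 8, 11)
  run P2 (needs (4, 2, 3, 6), free (8, 10, 8, 11)); after release of (0, 1, 2, 2) the pool is (8, 11, 10, 13)
  run P5 (needs (2, 4, 6, 2), free (8, 11, 10, 13)); after release of (2, 3, 0, 1) the pool is (10, 14, 10, 14)


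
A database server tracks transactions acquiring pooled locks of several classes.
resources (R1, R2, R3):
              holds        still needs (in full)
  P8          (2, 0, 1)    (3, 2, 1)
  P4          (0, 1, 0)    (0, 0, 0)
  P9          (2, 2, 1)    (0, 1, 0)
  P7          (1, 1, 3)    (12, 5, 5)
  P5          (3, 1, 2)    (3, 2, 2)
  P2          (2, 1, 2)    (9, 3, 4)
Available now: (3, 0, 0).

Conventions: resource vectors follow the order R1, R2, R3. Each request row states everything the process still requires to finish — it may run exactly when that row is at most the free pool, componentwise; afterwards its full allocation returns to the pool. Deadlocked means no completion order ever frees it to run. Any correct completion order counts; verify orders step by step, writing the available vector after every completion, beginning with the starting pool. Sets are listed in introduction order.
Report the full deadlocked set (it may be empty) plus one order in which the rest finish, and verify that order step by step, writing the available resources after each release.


No process is deadlocked.
Key observation: starting with P4, each completion frees enough for the next — no one is permanently blocked.
A valid finishing order for the others: P4, P9, P8, P5, P2, P7. Check, step by step:
  pool = (3, 0, 0)
  run P4 (needs (0, 0, 0), free (3, 0, 0)); after release of (0, 1, 0) the pool is (3, 1, 0)
  run P9 (needs (0, 1, 0), free (3, 1, 0)); after release of (2, 2, 1) the pool is (5, 3, 1)
  run P8 (needs (3, 2, 1), free (5, 3, 1)); after release of (2, 0, 1) the pool is (7, 3, 2)
  run P5 (needs (3, 2, 2), free (7, 3, 2)); after release of (3, 1, 2) the pool is (10, 4, 4)
  run P2 (needs (9, 3, 4), free (10, 4, 4)); after release of (2, 1, 2) the pool is (12, 5, 6)
  run P7 (needs (12, 5, 5), free (12, 5, 6)); after release of (1, 1, 3) the pool is (13, 6, 9)


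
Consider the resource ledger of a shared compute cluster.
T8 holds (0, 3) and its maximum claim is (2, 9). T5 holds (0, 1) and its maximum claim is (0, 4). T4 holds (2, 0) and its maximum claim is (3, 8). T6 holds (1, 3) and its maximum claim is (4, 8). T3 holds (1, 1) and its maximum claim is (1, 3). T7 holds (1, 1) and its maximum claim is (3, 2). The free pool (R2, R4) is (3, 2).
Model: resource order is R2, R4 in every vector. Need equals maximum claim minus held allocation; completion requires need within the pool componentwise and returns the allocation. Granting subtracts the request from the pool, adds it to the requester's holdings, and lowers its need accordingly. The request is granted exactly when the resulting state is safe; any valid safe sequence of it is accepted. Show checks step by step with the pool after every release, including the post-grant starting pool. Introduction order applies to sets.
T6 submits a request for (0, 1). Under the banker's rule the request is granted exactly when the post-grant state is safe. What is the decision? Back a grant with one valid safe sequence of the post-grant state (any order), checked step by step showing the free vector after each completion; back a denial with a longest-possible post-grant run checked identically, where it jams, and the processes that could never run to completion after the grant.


GRANT: granting preserves safety; a valid post-grant sequence is T7, T3, T5, T6, T8, T4.
Key observation: the transfer keeps a workable pool ((3, 1)); T7 starts the safe sequence.
Step-by-step check of the post-grant state:
  pool = (3, 1)
  T7 needs (2, 1) <= (3, 1) -> finishes; pool += (1, 1) = (4, 2)
  T3 needs (0, 2) <= (4, 2) -> finishes; pool += (1, 1) = (5, 3)
  T5 needs (0, 3) <= (5, 3) -> finishes; pool += (0, 1) = (5, 4)
  T6 needs (3, 4) <= (5, 4) -> finishes; pool += (1, 4) = (6, 8)
  T8 needs (2, 6) <= (6, 8) -> finishes; pool += (0, 3) = (6, 11)
  T4 needs (1, 8) <= (6, 11) -> finishes; pool += (2, 0) = (8, 11)


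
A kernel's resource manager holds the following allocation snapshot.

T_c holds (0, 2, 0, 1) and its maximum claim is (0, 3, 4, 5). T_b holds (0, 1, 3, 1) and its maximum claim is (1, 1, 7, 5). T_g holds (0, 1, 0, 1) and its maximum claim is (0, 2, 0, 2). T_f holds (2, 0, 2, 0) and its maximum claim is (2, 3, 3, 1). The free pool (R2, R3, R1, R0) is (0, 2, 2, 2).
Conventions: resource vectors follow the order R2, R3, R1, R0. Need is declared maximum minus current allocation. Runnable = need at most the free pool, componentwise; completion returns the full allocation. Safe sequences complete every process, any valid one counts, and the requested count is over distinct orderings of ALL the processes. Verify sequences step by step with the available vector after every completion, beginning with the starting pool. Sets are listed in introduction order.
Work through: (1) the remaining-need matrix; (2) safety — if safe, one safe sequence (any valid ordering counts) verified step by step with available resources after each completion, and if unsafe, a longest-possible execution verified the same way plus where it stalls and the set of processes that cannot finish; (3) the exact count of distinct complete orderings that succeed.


(1) Need matrix, components ordered R2, R3, R1, R0:
  T_c: (0, 1, 4, 4)
  T_b: (1, 0, 4, 4)
  T_g: (0, 1, 0, 1)
  T_f: (0, 3, 1, 1)
(2) The state is UNSAFE.
Key observation: once T_g, T_f finish, the pool peaks at (2, 3, 4, 3) — and every remaining process still needs more R0 than that.
The run T_g, T_f cannot be extended any further. Verifying each step:
  pool = (0, 2, 2, 2)
  T_g: need (0, 1, 0, 1) fits (0, 2, 2, 2); releases (0, 1, 0, 1), pool now (0, 3, 2, 3)
  T_f: need (0, 3, 1, 1) fits (0, 3, 2, 3); releases (2, 0, 2, 0), pool now (2, 3, 4, 3)
  T_c still needs (0, 1, 4, 4) but only (2, 3, 4, 3) is free — short on R0
  T_b still needs (1, 0, 4, 4) but only (2, 3, 4, 3) is free — short on R0
Permanently blocked: T_c and T_b.
(3) The exact count: 0 of the possible complete orderings are safe sequences.


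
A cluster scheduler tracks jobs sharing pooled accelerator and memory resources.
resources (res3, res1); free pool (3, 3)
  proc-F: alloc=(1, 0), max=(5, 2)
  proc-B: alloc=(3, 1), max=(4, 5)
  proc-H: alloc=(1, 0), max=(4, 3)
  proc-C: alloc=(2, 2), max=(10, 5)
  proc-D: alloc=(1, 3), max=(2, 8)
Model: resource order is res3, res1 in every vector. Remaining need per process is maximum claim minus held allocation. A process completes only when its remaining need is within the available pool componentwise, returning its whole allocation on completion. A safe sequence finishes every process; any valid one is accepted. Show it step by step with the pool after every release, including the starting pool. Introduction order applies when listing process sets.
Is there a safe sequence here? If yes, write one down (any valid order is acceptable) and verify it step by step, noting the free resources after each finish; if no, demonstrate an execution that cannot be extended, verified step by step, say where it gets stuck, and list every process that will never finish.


UNSAFE — no complete ordering exists.
Key observation: after proc-H, proc-F the pool peaks at (5, 3), and each blocked process is short somewhere: proc-B on res1; proc-C on res3; proc-D on res1.
Going as far as possible: proc-H, proc-F; after that, nothing fits. Walking it through:
  pool = (3, 3)
  run proc-H (needs (3, 3), free (3, 3)); after release of (1, 0) the pool is (4, 3)
  run proc-F (needs (4, 2), free (4, 3)); after release of (1, 0) the pool is (5, 3)
  proc-B still needs (1, 4) but only (5, 3) is free — short on res1
  proc-C still needs (8, 3) but only (5, 3) is free — short on res3
  proc-D still needs (1, 5) but only (5, 3) is free — short on res1
Permanently blocked: proc-B, proc-C and proc-D.
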